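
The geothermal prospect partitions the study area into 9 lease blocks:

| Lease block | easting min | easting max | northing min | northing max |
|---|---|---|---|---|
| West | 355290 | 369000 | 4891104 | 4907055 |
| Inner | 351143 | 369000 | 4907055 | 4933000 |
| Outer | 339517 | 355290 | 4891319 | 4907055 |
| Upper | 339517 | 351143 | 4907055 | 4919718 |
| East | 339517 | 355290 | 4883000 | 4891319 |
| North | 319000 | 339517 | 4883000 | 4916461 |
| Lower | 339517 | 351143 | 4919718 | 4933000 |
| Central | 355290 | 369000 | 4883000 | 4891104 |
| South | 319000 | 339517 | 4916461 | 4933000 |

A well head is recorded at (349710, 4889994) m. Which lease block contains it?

The point has easting = 349710 and northing = 4889994.
Only East satisfies 339517 ≤ easting ≤ 355290 and 4883000 ≤ northing ≤ 4891319.

East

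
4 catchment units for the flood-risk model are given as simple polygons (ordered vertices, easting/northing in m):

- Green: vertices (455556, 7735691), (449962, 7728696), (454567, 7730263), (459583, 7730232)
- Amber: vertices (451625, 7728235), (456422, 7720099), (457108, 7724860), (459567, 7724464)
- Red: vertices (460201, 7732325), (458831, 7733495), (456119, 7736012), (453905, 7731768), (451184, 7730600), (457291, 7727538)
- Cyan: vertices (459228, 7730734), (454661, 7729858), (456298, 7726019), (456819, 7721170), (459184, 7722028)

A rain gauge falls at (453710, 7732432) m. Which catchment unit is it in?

Green

Cast a ray rightward from (453710, 7732432). For each polygon, the edges (by vertex number in listed order) whose endpoints lie on opposite sides of northing = 7732432, where each meets that height, and whether that is right or left of the point:
Green: 1–2 at easting≈452949.7 (left), 4–1 at easting≈457960.1 (right) → 1 crossing.
Amber: no edge straddles that height → 0 crossings.
Red: 1–2 at easting≈460075.7 (right), 3–4 at easting≈454251.4 (right) → 2 crossings.
Cyan: no edge straddles that height → 0 crossings.
Only Green has an odd count, so the point is inside Green.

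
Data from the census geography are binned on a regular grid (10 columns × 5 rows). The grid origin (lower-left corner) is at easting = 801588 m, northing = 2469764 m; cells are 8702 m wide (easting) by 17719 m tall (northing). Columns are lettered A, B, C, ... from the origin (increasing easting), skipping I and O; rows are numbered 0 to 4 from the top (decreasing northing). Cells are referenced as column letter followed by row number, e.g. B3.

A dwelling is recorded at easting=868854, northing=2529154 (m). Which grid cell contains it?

H1

Column index: ⌊(868854 − 801588) / 8702⌋ = ⌊7.730⌋ = 7 → column H
Row offset from origin: ⌊(2529154 − 2469764) / 17719⌋ = ⌊3.352⌋ = 3 → row 1 (counted from top)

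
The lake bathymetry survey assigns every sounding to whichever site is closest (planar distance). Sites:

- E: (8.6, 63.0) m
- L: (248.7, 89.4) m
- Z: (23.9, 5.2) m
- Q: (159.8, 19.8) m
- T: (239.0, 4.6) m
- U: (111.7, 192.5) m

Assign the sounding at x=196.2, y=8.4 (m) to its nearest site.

Q

Squared distances to each site:
E: 38174.920; L: 9317.250; Z: 29697.530; Q: 1454.920; T: 1846.280; U: 41033.060.
Minimum at Q.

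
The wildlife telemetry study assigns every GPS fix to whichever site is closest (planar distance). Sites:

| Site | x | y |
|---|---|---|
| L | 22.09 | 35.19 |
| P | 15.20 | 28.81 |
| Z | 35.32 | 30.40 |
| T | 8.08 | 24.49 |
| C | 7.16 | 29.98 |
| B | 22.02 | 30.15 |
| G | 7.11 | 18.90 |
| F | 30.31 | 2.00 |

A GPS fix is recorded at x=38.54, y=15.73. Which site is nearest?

Z

Squared distances to each site:
L: 649.294; P: 715.842; Z: 225.577; T: 1004.549; C: 1187.767; B: 480.847; G: 997.894; F: 256.246.
Minimum at Z.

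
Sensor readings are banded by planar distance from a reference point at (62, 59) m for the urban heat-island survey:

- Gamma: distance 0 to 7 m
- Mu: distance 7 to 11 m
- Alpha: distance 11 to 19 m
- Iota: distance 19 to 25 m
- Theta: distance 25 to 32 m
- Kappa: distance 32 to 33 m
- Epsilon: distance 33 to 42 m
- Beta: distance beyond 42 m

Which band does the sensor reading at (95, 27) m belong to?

Beta

Distance = √((95−62)² + (27−59)²) = √(1089.000 + 1024.000) = 45.967 m.
42 ≤ 45.967 < ∞ → Beta.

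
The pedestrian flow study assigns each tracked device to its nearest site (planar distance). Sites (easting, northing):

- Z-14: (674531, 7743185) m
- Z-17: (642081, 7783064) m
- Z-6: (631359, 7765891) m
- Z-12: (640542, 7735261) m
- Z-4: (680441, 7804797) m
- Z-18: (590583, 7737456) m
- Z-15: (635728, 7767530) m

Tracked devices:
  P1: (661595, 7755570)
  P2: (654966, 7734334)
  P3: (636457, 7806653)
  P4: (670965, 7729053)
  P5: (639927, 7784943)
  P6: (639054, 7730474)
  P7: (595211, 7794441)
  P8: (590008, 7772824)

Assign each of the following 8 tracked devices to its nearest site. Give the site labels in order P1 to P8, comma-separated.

Z-14, Z-12, Z-17, Z-14, Z-17, Z-12, Z-6, Z-18

P1 → Z-14 (d²=320728321.00)
P2 → Z-12 (d²=208911105.00)
P3 → Z-17 (d²=588070297.00)
P4 → Z-14 (d²=212429780.00)
P5 → Z-17 (d²=8170357.00)
P6 → Z-12 (d²=25129513.00)
P7 → Z-6 (d²=2121780404.00)
P8 → Z-18 (d²=1251226049.00)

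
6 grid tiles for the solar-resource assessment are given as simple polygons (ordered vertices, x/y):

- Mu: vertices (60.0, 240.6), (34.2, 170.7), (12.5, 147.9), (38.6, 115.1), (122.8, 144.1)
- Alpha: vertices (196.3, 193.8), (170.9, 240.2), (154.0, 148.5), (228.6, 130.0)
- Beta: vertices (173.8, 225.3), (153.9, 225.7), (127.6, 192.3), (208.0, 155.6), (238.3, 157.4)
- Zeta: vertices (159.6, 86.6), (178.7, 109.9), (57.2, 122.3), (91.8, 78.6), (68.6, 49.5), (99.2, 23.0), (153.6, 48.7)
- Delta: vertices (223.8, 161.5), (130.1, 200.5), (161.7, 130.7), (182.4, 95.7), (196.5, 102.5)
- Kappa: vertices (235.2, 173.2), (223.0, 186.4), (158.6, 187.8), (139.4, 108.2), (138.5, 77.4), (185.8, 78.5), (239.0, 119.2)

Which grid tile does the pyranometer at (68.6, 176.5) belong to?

Mu

Cast a ray rightward from (68.6, 176.5). For each polygon, the edges (by vertex number in listed order) whose endpoints lie on opposite sides of y = 176.5, where each meets that height, and whether that is right or left of the point:
Mu: 1–2 at x≈36.34 (left), 5–1 at x≈101.71 (right) → 1 crossing.
Alpha: 2–3 at x≈159.16 (right), 4–1 at x≈205.06 (right) → 2 crossings.
Beta: 3–4 at x≈162.21 (right), 5–1 at x≈220.16 (right) → 2 crossings.
Zeta: no edge straddles that height → 0 crossings.
Delta: 1–2 at x≈187.76 (right), 2–3 at x≈140.97 (right) → 2 crossings.
Kappa: 1–2 at x≈232.15 (right), 3–4 at x≈155.87 (right) → 2 crossings.
Only Mu has an odd count, so the point is inside Mu.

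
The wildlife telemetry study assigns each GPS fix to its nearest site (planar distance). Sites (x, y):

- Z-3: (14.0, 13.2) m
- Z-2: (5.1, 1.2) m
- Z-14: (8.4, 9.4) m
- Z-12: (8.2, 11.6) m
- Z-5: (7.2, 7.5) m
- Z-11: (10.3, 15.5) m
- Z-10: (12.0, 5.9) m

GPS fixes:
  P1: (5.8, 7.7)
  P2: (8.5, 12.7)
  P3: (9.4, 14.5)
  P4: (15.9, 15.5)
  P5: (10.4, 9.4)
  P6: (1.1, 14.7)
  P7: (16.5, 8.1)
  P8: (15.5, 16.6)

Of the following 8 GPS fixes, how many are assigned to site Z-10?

1

P1 → Z-5
P2 → Z-12
P3 → Z-11
P4 → Z-3
P5 → Z-14
P6 → Z-12
P7 → Z-10
P8 → Z-3
1 of the 8 goes to Z-10.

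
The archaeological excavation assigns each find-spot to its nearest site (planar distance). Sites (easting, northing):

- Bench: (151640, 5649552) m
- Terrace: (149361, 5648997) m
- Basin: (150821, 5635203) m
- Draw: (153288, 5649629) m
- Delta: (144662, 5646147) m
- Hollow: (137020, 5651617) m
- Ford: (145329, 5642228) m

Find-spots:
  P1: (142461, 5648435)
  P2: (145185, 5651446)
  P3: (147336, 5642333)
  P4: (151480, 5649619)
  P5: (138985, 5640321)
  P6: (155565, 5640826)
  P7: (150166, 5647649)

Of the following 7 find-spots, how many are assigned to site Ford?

2

P1 → Delta
P2 → Terrace
P3 → Ford
P4 → Bench
P5 → Ford
P6 → Basin
P7 → Terrace
2 of the 7 go to Ford.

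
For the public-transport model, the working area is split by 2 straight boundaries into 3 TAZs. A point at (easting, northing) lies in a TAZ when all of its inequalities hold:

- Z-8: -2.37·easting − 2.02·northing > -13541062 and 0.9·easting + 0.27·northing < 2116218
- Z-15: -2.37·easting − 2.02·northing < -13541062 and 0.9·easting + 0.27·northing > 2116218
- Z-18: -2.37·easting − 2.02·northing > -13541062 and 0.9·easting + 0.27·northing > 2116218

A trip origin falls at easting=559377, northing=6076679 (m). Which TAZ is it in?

Z-15

-2.37·559377 − 2.02·6076679 = -13600615.070, which is < -13541062
0.9·559377 + 0.27·6076679 = 2144142.630, which is > 2116218
This sign pattern matches Z-15.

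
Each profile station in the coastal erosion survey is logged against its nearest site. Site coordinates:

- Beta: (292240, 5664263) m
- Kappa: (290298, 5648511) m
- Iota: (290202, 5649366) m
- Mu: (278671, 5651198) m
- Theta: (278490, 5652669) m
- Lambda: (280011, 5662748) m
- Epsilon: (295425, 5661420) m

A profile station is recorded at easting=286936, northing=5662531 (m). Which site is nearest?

Squared distances to each site:
Beta: 31132240.000; Kappa: 207863444.000; Iota: 183983981.000; Mu: 196747114.000; Theta: 168593960.000; Lambda: 48002714.000; Epsilon: 73297442.000.
Minimum at Beta.

Beta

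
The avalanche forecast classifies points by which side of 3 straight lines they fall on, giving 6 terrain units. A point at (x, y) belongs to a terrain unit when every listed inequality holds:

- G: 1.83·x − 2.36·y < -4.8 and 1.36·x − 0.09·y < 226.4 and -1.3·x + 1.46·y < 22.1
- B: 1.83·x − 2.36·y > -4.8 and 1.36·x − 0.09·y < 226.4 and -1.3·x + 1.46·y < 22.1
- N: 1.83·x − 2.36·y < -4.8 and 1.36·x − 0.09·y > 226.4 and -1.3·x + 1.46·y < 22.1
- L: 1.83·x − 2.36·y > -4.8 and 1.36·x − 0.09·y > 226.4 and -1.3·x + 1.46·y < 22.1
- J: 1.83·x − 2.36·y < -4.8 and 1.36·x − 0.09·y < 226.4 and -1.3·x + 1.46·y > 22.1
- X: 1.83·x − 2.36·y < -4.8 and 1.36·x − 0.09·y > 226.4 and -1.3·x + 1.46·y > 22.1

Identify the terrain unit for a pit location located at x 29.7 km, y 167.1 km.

1.83·29.7 − 2.36·167.1 = -340.005, which is < -4.8
1.36·29.7 − 0.09·167.1 = 25.353, which is < 226.4
-1.3·29.7 + 1.46·167.1 = 205.356, which is > 22.1
This sign pattern matches J.

J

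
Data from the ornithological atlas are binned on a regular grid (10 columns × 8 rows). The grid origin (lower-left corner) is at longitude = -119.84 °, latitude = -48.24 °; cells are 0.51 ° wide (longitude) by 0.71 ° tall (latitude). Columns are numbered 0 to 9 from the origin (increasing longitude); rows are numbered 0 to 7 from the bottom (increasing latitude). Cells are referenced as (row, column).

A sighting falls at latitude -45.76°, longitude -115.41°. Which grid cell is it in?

(3, 8)

Column index: ⌊(-115.41 − -119.84) / 0.51⌋ = ⌊8.686⌋ = 8
Row offset from origin: ⌊(-45.76 − -48.24) / 0.71⌋ = ⌊3.493⌋ = 3 → row 3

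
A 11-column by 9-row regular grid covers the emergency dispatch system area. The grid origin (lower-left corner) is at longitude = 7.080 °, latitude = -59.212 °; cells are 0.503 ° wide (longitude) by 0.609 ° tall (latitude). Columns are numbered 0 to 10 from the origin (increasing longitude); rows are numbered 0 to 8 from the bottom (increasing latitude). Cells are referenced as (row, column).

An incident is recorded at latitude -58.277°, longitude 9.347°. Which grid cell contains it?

Column index: ⌊(9.347 − 7.080) / 0.503⌋ = ⌊4.507⌋ = 4
Row offset from origin: ⌊(-58.277 − -59.212) / 0.609⌋ = ⌊1.535⌋ = 1 → row 1

(1, 4)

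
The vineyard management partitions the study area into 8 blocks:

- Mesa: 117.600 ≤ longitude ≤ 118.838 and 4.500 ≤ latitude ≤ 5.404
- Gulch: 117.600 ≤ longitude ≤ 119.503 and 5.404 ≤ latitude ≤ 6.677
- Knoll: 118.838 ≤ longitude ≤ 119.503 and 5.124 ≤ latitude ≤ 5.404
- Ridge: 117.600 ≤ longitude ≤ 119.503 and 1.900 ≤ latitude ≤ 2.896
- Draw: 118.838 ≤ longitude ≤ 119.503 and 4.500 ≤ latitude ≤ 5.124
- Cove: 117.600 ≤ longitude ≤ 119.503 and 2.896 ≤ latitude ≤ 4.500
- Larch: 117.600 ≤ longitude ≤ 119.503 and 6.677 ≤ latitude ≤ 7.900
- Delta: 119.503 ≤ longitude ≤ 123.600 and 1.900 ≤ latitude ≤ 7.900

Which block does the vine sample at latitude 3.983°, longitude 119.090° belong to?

The point has longitude = 119.090 and latitude = 3.983.
Only Cove satisfies 117.600 ≤ longitude ≤ 119.503 and 2.896 ≤ latitude ≤ 4.500.

Cove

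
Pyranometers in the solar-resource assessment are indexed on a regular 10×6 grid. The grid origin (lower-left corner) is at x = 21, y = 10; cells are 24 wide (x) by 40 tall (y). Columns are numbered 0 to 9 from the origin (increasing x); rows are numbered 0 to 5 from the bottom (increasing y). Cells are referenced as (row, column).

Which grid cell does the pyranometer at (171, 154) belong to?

(3, 6)

Column index: ⌊(171 − 21) / 24⌋ = ⌊6.250⌋ = 6
Row offset from origin: ⌊(154 − 10) / 40⌋ = ⌊3.600⌋ = 3 → row 3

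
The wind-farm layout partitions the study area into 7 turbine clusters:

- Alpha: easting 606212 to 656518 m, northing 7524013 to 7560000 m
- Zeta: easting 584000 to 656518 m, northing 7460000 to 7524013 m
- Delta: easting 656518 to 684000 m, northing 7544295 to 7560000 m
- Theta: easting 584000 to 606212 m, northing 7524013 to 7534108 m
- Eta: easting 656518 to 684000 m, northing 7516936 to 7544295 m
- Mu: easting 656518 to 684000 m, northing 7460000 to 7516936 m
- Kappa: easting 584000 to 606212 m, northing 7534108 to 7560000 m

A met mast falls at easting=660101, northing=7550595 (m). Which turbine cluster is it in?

The point has easting = 660101 and northing = 7550595.
Only Delta satisfies 656518 ≤ easting ≤ 684000 and 7544295 ≤ northing ≤ 7560000.

Delta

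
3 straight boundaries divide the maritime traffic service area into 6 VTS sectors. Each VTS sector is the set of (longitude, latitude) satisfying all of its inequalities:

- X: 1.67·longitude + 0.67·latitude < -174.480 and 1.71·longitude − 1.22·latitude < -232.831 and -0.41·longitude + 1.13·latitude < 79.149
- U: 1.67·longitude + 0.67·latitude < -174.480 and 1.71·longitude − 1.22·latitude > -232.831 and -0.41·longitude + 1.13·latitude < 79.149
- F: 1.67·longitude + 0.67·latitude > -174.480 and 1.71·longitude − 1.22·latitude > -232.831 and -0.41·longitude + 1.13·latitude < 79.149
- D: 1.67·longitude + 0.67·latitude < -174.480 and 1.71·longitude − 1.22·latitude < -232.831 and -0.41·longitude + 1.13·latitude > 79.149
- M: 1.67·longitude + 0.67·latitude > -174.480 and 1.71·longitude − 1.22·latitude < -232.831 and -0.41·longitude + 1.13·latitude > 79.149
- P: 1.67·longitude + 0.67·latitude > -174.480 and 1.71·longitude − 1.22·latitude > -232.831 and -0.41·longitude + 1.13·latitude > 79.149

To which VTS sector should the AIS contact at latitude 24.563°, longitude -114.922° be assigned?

U

1.67·-114.922 + 0.67·24.563 = -175.463, which is < -174.480
1.71·-114.922 − 1.22·24.563 = -226.483, which is > -232.831
-0.41·-114.922 + 1.13·24.563 = 74.874, which is < 79.149
This sign pattern matches U.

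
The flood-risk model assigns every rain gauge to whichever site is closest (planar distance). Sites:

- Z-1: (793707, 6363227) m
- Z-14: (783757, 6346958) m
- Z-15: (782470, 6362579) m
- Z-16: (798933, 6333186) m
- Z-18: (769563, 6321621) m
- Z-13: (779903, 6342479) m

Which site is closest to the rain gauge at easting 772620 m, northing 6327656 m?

Squared distances to each site:
Z-1: 1709957610.000; Z-14: 496599973.000; Z-15: 1316638429.000; Z-16: 722954869.000; Z-18: 45766474.000; Z-13: 272763418.000.
Minimum at Z-18.

Z-18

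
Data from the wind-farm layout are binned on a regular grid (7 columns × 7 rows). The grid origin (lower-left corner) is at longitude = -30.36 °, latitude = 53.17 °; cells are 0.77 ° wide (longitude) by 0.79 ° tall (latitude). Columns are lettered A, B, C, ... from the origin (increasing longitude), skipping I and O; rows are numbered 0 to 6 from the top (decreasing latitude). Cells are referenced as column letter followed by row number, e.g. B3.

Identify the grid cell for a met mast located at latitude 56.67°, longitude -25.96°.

F2

Column index: ⌊(-25.96 − -30.36) / 0.77⌋ = ⌊5.714⌋ = 5 → column F
Row offset from origin: ⌊(56.67 − 53.17) / 0.79⌋ = ⌊4.430⌋ = 4 → row 2 (counted from top)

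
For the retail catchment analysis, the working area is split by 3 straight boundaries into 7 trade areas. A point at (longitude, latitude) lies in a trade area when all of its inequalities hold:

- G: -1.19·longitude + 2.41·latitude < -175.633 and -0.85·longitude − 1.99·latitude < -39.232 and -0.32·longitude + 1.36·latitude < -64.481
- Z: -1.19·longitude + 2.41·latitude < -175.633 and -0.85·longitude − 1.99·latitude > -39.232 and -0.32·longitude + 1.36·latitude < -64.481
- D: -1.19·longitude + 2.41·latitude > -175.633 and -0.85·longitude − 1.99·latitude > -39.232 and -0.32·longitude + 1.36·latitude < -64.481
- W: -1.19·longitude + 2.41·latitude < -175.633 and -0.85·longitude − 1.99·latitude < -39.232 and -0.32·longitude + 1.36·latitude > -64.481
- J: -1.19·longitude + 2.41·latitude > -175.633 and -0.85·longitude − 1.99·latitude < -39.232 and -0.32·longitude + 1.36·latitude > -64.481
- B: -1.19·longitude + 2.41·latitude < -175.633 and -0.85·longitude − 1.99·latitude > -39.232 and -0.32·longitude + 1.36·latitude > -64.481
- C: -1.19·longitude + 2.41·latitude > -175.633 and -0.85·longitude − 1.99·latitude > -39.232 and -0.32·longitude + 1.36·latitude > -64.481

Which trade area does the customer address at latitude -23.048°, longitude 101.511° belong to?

W

-1.19·101.511 + 2.41·-23.048 = -176.344, which is < -175.633
-0.85·101.511 − 1.99·-23.048 = -40.419, which is < -39.232
-0.32·101.511 + 1.36·-23.048 = -63.829, which is > -64.481
This sign pattern matches W.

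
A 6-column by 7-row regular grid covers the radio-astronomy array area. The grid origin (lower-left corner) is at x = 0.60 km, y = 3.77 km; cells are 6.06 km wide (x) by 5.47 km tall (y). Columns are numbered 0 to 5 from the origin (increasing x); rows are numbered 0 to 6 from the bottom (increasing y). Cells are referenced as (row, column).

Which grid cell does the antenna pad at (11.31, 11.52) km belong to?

Column index: ⌊(11.31 − 0.60) / 6.06⌋ = ⌊1.767⌋ = 1
Row offset from origin: ⌊(11.52 − 3.77) / 5.47⌋ = ⌊1.417⌋ = 1 → row 1

(1, 1)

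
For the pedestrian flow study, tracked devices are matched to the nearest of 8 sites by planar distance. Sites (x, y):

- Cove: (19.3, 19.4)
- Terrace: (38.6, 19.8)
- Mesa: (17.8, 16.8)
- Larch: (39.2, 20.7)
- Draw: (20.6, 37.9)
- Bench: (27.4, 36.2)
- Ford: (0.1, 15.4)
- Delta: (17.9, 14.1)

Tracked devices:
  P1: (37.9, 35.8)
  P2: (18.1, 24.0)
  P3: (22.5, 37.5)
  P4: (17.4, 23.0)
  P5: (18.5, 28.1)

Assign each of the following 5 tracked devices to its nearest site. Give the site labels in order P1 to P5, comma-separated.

Bench, Cove, Draw, Cove, Cove

P1 → Bench (d²=110.41)
P2 → Cove (d²=22.60)
P3 → Draw (d²=3.77)
P4 → Cove (d²=16.57)
P5 → Cove (d²=76.33)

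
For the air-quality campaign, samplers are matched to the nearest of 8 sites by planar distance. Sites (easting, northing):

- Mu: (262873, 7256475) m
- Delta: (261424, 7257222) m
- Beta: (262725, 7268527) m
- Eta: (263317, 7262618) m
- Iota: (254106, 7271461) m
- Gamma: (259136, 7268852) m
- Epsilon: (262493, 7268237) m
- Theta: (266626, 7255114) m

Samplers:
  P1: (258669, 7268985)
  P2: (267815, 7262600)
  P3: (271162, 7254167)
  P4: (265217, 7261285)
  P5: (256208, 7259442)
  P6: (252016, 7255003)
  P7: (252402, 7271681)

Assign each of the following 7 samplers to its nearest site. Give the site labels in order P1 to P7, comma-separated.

P1 → Gamma (d²=235778.00)
P2 → Eta (d²=20232328.00)
P3 → Theta (d²=21472105.00)
P4 → Eta (d²=5386889.00)
P5 → Delta (d²=32135056.00)
P6 → Delta (d²=93434425.00)
P7 → Iota (d²=2952016.00)

Gamma, Eta, Theta, Eta, Delta, Delta, Iota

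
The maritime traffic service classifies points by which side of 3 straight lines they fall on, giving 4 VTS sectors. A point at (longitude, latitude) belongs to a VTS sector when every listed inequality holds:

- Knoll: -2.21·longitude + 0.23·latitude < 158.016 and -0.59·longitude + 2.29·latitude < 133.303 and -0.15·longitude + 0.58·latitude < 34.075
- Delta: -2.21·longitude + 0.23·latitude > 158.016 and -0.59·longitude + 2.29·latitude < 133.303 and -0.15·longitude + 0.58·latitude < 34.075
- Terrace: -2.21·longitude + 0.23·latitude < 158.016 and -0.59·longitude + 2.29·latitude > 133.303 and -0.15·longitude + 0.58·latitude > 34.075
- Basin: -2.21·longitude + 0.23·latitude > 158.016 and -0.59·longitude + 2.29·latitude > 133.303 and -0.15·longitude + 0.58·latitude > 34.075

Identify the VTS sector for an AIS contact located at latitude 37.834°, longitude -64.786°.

Knoll

-2.21·-64.786 + 0.23·37.834 = 151.879, which is < 158.016
-0.59·-64.786 + 2.29·37.834 = 124.864, which is < 133.303
-0.15·-64.786 + 0.58·37.834 = 31.662, which is < 34.075
This sign pattern matches Knoll.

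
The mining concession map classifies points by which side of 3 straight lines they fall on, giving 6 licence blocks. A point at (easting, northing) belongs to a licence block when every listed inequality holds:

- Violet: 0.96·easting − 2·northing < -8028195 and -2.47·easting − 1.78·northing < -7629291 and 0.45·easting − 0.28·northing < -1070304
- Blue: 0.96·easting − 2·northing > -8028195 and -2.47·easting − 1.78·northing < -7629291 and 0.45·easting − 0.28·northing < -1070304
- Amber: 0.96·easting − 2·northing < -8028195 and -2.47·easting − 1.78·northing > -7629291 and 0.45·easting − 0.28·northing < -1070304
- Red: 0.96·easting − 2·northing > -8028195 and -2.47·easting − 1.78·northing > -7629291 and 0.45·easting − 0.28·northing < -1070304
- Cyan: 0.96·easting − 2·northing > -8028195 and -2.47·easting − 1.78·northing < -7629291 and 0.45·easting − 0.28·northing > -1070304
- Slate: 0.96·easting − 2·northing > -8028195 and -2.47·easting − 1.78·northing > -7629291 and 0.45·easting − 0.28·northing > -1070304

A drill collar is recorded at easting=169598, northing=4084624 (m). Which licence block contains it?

0.96·169598 − 2·4084624 = -8006433.920, which is > -8028195
-2.47·169598 − 1.78·4084624 = -7689537.780, which is < -7629291
0.45·169598 − 0.28·4084624 = -1067375.620, which is > -1070304
This sign pattern matches Cyan.

Cyan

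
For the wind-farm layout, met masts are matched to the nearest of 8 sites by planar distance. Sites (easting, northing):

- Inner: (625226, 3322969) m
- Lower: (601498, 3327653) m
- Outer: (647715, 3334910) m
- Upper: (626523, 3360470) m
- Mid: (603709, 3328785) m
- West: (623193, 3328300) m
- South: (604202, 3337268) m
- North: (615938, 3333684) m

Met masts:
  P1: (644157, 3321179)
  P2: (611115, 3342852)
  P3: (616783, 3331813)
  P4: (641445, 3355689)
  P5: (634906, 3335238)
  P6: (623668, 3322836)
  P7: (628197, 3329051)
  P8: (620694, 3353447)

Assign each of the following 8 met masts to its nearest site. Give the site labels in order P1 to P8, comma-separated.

Outer, South, North, Upper, Outer, Inner, West, Upper

P1 → Outer (d²=201199725.00)
P2 → South (d²=78970625.00)
P3 → North (d²=4214666.00)
P4 → Upper (d²=245524045.00)
P5 → Outer (d²=164178065.00)
P6 → Inner (d²=2445053.00)
P7 → West (d²=25604017.00)
P8 → Upper (d²=83299770.00)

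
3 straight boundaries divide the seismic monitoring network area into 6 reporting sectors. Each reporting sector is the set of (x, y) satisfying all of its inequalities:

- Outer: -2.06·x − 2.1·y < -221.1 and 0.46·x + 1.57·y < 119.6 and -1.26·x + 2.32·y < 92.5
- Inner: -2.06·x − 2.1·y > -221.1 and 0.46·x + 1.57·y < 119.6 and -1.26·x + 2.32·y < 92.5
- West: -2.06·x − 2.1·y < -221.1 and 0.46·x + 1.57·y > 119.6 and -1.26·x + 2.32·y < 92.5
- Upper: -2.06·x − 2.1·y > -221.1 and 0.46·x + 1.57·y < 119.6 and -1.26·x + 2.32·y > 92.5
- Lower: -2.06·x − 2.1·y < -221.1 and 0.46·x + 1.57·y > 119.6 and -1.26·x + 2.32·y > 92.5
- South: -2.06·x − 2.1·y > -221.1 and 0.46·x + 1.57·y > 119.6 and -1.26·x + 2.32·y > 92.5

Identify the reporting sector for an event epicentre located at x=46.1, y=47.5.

-2.06·46.1 − 2.1·47.5 = -194.716, which is > -221.1
0.46·46.1 + 1.57·47.5 = 95.781, which is < 119.6
-1.26·46.1 + 2.32·47.5 = 52.114, which is < 92.5
This sign pattern matches Inner.

Inner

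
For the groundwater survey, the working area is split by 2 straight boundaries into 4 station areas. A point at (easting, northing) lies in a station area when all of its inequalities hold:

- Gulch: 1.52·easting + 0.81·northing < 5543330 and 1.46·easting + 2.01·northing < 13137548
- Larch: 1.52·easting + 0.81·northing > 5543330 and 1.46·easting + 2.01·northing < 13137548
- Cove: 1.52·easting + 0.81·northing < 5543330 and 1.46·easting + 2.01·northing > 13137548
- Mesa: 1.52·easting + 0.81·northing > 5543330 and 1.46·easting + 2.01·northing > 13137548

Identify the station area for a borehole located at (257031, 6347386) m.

1.52·257031 + 0.81·6347386 = 5532069.780, which is < 5543330
1.46·257031 + 2.01·6347386 = 13133511.120, which is < 13137548
This sign pattern matches Gulch.

Gulch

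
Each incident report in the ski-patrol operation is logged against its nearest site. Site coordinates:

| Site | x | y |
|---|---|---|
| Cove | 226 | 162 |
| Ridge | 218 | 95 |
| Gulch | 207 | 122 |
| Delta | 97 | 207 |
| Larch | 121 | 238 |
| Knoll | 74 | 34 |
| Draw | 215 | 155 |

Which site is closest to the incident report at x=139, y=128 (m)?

Squared distances to each site:
Cove: 8725.000; Ridge: 7330.000; Gulch: 4660.000; Delta: 8005.000; Larch: 12424.000; Knoll: 13061.000; Draw: 6505.000.
Minimum at Gulch.

Gulch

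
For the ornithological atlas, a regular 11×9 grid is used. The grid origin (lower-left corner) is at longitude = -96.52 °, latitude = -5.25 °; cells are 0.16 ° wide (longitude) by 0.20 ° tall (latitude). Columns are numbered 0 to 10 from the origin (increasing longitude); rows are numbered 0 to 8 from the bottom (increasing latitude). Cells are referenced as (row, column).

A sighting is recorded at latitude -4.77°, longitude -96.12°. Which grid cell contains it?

Column index: ⌊(-96.12 − -96.52) / 0.16⌋ = ⌊2.500⌋ = 2
Row offset from origin: ⌊(-4.77 − -5.25) / 0.20⌋ = ⌊2.400⌋ = 2 → row 2

(2, 2)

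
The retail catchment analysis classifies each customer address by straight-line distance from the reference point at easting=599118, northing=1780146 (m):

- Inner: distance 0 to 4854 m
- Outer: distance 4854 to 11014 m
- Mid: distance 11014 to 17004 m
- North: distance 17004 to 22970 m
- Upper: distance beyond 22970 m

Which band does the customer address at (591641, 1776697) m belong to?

Distance = √((591641−599118)² + (1776697−1780146)²) = √(55905529.000 + 11895601.000) = 8234.144 m.
4854 ≤ 8234.144 < 11014 → Outer.

Outer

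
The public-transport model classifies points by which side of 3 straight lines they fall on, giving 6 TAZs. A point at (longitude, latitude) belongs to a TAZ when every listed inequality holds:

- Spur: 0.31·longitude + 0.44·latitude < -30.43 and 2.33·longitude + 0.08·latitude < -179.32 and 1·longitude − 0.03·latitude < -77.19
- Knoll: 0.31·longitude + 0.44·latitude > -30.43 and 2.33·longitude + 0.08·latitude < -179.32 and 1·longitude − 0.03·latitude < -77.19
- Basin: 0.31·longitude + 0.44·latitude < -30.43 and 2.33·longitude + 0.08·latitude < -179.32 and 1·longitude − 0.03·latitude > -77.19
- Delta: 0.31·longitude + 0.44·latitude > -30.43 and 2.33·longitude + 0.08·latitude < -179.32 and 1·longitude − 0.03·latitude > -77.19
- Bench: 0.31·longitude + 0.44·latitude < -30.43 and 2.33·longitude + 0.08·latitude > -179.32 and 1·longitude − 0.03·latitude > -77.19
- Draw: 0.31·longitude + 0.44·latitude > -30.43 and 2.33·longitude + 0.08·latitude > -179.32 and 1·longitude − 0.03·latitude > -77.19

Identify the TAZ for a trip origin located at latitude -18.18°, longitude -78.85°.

Spur

0.31·-78.85 + 0.44·-18.18 = -32.443, which is < -30.43
2.33·-78.85 + 0.08·-18.18 = -185.175, which is < -179.32
1·-78.85 − 0.03·-18.18 = -78.305, which is < -77.19
This sign pattern matches Spur.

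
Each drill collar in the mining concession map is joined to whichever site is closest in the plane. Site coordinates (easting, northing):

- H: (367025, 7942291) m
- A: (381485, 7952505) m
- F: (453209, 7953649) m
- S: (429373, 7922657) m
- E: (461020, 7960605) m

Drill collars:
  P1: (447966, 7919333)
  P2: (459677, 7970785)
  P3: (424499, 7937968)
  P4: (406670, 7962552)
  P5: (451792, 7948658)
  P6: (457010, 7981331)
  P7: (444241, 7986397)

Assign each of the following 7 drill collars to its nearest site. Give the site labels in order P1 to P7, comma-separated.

S, E, S, A, F, E, E

P1 → S (d²=356748625.00)
P2 → E (d²=105436049.00)
P3 → S (d²=258182597.00)
P4 → A (d²=735226434.00)
P5 → F (d²=26917970.00)
P6 → E (d²=445647176.00)
P7 → E (d²=946762105.00)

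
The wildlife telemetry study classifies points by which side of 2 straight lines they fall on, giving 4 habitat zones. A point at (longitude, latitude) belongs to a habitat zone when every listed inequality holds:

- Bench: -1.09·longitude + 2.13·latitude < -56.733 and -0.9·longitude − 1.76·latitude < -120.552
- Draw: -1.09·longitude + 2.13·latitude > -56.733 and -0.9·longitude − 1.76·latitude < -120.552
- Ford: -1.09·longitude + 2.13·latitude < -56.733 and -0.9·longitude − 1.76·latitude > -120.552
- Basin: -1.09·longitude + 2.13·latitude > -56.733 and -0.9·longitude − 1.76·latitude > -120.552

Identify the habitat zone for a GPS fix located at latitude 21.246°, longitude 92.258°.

-1.09·92.258 + 2.13·21.246 = -55.307, which is > -56.733
-0.9·92.258 − 1.76·21.246 = -120.425, which is > -120.552
This sign pattern matches Basin.

Basin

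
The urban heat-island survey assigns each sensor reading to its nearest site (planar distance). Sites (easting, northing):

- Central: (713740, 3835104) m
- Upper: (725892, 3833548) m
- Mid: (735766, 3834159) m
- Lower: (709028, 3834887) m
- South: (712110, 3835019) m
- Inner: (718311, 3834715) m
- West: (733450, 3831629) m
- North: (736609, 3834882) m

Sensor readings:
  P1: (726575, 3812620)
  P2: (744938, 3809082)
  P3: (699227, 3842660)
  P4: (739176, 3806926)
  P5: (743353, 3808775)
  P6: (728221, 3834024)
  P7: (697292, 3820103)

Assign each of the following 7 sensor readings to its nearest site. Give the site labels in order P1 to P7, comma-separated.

West, West, Lower, West, West, Upper, Lower

P1 → West (d²=408607706.00)
P2 → West (d²=640341353.00)
P3 → Lower (d²=156479130.00)
P4 → West (d²=643025285.00)
P5 → West (d²=620374725.00)
P6 → Upper (d²=5650817.00)
P7 → Lower (d²=356300352.00)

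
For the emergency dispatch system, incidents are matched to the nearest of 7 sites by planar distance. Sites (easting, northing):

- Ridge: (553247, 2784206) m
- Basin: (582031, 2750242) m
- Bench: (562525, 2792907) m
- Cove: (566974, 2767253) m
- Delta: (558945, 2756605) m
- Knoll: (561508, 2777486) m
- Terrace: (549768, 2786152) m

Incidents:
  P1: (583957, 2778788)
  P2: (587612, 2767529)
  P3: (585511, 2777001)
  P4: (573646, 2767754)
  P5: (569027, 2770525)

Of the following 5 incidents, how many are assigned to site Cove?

P1 → Cove
P2 → Basin
P3 → Cove
P4 → Cove
P5 → Cove
4 of the 5 go to Cove.

4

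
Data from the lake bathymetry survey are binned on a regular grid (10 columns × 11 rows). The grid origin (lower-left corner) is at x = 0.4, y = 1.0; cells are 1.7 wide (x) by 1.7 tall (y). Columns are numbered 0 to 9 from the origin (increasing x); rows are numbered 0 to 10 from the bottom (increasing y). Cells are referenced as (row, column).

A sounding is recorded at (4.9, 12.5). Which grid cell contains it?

Column index: ⌊(4.9 − 0.4) / 1.7⌋ = ⌊2.647⌋ = 2
Row offset from origin: ⌊(12.5 − 1.0) / 1.7⌋ = ⌊6.765⌋ = 6 → row 6

(6, 2)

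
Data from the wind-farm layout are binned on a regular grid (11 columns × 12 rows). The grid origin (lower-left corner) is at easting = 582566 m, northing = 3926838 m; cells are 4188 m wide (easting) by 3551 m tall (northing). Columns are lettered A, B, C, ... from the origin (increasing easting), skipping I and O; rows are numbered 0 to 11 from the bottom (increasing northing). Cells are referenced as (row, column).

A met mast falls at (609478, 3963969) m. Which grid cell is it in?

(10, G)

Column index: ⌊(609478 − 582566) / 4188⌋ = ⌊6.426⌋ = 6 → column G
Row offset from origin: ⌊(3963969 − 3926838) / 3551⌋ = ⌊10.456⌋ = 10 → row 10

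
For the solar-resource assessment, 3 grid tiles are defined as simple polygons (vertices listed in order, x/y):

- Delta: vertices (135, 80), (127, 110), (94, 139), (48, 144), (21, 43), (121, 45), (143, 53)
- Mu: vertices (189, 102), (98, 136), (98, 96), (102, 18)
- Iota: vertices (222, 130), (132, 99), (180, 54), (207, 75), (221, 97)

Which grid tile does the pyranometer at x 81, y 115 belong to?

Delta

Cast a ray rightward from (81, 115). For each polygon, the edges (by vertex number in listed order) whose endpoints lie on opposite sides of y = 115, where each meets that height, and whether that is right or left of the point:
Delta: 2–3 at x≈121.3 (right), 4–5 at x≈40.2 (left) → 1 crossing.
Mu: 1–2 at x≈154.2 (right), 2–3 at x≈98.0 (right) → 2 crossings.
Iota: 1–2 at x≈178.5 (right), 5–1 at x≈221.5 (right) → 2 crossings.
Only Delta has an odd count, so the point is inside Delta.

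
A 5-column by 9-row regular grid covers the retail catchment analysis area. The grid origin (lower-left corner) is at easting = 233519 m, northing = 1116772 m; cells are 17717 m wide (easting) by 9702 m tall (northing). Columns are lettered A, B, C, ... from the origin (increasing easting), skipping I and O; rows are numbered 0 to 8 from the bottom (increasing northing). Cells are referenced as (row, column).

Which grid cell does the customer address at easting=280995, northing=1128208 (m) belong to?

Column index: ⌊(280995 − 233519) / 17717⌋ = ⌊2.680⌋ = 2 → column C
Row offset from origin: ⌊(1128208 − 1116772) / 9702⌋ = ⌊1.179⌋ = 1 → row 1

(1, C)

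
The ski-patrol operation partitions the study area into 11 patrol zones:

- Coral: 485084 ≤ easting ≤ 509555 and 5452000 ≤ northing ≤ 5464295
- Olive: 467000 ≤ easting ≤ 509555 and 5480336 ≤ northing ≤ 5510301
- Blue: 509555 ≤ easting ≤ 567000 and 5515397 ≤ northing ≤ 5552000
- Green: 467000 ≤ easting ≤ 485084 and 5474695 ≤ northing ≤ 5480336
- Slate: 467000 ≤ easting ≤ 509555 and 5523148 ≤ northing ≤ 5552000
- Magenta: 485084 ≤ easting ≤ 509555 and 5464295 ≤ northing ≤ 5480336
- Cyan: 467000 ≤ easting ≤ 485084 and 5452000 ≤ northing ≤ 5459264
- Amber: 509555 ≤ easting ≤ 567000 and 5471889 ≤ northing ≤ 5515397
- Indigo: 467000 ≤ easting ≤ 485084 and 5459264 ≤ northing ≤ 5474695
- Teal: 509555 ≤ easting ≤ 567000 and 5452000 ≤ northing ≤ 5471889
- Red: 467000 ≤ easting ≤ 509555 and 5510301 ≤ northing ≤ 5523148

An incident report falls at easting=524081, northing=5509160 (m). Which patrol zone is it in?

Amber

The point has easting = 524081 and northing = 5509160.
Only Amber satisfies 509555 ≤ easting ≤ 567000 and 5471889 ≤ northing ≤ 5515397.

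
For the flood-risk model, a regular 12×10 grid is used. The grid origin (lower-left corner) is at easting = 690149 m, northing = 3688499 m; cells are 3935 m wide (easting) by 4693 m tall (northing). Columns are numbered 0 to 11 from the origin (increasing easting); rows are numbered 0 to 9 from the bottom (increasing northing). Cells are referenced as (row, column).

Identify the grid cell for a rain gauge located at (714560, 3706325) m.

Column index: ⌊(714560 − 690149) / 3935⌋ = ⌊6.204⌋ = 6
Row offset from origin: ⌊(3706325 − 3688499) / 4693⌋ = ⌊3.798⌋ = 3 → row 3

(3, 6)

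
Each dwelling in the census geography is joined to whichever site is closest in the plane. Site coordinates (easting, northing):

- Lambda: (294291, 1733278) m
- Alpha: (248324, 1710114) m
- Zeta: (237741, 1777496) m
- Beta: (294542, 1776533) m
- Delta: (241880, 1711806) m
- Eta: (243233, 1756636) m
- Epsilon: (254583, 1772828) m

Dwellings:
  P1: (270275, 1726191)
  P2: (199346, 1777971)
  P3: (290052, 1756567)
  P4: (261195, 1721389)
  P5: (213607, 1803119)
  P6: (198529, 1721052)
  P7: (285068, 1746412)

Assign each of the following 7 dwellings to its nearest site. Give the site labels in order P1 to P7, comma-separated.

Lambda, Zeta, Beta, Alpha, Zeta, Delta, Lambda

P1 → Lambda (d²=626993825.00)
P2 → Zeta (d²=1474401650.00)
P3 → Beta (d²=418801256.00)
P4 → Alpha (d²=292788266.00)
P5 → Zeta (d²=1238988085.00)
P6 → Delta (d²=1964797717.00)
P7 → Lambda (d²=257565685.00)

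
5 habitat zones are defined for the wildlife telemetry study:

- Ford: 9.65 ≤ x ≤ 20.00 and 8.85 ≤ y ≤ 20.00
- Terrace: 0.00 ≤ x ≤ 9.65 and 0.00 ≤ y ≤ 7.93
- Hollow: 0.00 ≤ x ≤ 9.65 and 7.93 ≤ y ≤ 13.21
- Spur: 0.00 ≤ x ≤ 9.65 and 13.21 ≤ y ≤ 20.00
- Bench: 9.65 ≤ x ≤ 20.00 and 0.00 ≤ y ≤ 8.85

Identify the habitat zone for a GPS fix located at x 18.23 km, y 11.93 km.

The point has x = 18.23 and y = 11.93.
Only Ford satisfies 9.65 ≤ x ≤ 20.00 and 8.85 ≤ y ≤ 20.00.

Ford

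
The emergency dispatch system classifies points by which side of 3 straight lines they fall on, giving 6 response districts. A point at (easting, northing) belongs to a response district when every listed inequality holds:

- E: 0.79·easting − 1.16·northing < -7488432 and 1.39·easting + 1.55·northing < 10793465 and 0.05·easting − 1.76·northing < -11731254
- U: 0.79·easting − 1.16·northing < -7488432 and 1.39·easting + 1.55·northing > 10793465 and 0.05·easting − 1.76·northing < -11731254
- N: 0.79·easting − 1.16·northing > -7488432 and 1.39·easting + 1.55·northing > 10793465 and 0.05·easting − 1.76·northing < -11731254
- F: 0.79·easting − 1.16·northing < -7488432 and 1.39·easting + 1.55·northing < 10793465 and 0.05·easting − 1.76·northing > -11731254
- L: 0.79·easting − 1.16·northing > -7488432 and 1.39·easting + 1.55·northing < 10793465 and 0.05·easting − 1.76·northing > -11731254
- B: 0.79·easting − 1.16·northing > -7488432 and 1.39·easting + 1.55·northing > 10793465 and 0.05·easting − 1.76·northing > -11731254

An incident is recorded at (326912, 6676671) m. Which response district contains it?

0.79·326912 − 1.16·6676671 = -7486677.880, which is > -7488432
1.39·326912 + 1.55·6676671 = 10803247.730, which is > 10793465
0.05·326912 − 1.76·6676671 = -11734595.360, which is < -11731254
This sign pattern matches N.

N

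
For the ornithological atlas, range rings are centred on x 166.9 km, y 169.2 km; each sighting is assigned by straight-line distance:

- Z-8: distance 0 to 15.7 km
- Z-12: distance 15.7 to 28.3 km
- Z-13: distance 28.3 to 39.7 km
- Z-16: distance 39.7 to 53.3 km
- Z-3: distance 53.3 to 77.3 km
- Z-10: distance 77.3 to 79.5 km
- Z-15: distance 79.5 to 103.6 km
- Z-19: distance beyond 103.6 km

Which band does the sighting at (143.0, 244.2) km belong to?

Distance = √((143.0−166.9)² + (244.2−169.2)²) = √(571.210 + 5625.000) = 78.716 km.
77.3 ≤ 78.716 < 79.5 → Z-10.

Z-10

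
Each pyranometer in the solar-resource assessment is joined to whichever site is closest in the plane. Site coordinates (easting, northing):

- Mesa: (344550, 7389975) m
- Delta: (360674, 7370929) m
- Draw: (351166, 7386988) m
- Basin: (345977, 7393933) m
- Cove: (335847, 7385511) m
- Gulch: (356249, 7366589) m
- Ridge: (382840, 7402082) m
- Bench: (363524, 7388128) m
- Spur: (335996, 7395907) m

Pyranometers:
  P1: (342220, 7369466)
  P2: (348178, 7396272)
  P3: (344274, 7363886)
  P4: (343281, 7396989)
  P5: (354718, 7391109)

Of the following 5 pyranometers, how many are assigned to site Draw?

P1 → Gulch
P2 → Basin
P3 → Gulch
P4 → Basin
P5 → Draw
1 of the 5 goes to Draw.

1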